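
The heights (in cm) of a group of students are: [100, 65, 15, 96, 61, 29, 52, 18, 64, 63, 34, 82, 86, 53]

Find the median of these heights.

62

Step 1: Sort the data in ascending order: [15, 18, 29, 34, 52, 53, 61, 63, 64, 65, 82, 86, 96, 100]
Step 2: The number of values is n = 14.
Step 3: Since n is even, the median is the average of positions 7 and 8:
  Median = (61 + 63) / 2 = 62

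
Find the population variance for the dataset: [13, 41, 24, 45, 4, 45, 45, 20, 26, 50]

229.61

Step 1: Compute the mean: (13 + 41 + 24 + 45 + 4 + 45 + 45 + 20 + 26 + 50) / 10 = 31.3
Step 2: Compute squared deviations from the mean:
  (13 - 31.3)^2 = 334.89
  (41 - 31.3)^2 = 94.09
  (24 - 31.3)^2 = 53.29
  (45 - 31.3)^2 = 187.69
  (4 - 31.3)^2 = 745.29
  (45 - 31.3)^2 = 187.69
  (45 - 31.3)^2 = 187.69
  (20 - 31.3)^2 = 127.69
  (26 - 31.3)^2 = 28.09
  (50 - 31.3)^2 = 349.69
Step 3: Sum of squared deviations = 2296.1
Step 4: Population variance = 2296.1 / 10 = 229.61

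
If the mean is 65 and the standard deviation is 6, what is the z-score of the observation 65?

0

Step 1: Recall the z-score formula: z = (x - mu) / sigma
Step 2: Substitute values: z = (65 - 65) / 6
Step 3: z = 0 / 6 = 0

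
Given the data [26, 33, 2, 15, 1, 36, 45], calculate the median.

26

Step 1: Sort the data in ascending order: [1, 2, 15, 26, 33, 36, 45]
Step 2: The number of values is n = 7.
Step 3: Since n is odd, the median is the middle value at position 4: 26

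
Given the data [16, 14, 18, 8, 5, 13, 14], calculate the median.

14

Step 1: Sort the data in ascending order: [5, 8, 13, 14, 14, 16, 18]
Step 2: The number of values is n = 7.
Step 3: Since n is odd, the median is the middle value at position 4: 14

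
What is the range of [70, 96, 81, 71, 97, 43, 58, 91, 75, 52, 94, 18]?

79

Step 1: Identify the maximum value: max = 97
Step 2: Identify the minimum value: min = 18
Step 3: Range = max - min = 97 - 18 = 79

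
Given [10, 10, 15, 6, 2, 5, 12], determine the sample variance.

19.9524

Step 1: Compute the mean: (10 + 10 + 15 + 6 + 2 + 5 + 12) / 7 = 8.5714
Step 2: Compute squared deviations from the mean:
  (10 - 8.5714)^2 = 2.0408
  (10 - 8.5714)^2 = 2.0408
  (15 - 8.5714)^2 = 41.3265
  (6 - 8.5714)^2 = 6.6122
  (2 - 8.5714)^2 = 43.1837
  (5 - 8.5714)^2 = 12.7551
  (12 - 8.5714)^2 = 11.7551
Step 3: Sum of squared deviations = 119.7143
Step 4: Sample variance = 119.7143 / 6 = 19.9524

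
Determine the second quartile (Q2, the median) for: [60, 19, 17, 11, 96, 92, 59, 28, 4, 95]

43.5

Step 1: Sort the data: [4, 11, 17, 19, 28, 59, 60, 92, 95, 96]
Step 2: n = 10
Step 3: Q2 is the median. Since n is even, it is the average of the values at positions 5 and 6:
  Q2 = (28 + 59) / 2 = 43.5
Step 4: Q2 = 43.5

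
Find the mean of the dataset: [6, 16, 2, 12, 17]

10.6

Step 1: Sum all values: 6 + 16 + 2 + 12 + 17 = 53
Step 2: Count the number of values: n = 5
Step 3: Mean = sum / n = 53 / 5 = 10.6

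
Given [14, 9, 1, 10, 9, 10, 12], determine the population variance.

14.2041

Step 1: Compute the mean: (14 + 9 + 1 + 10 + 9 + 10 + 12) / 7 = 9.2857
Step 2: Compute squared deviations from the mean:
  (14 - 9.2857)^2 = 22.2245
  (9 - 9.2857)^2 = 0.0816
  (1 - 9.2857)^2 = 68.6531
  (10 - 9.2857)^2 = 0.5102
  (9 - 9.2857)^2 = 0.0816
  (10 - 9.2857)^2 = 0.5102
  (12 - 9.2857)^2 = 7.3673
Step 3: Sum of squared deviations = 99.4286
Step 4: Population variance = 99.4286 / 7 = 14.2041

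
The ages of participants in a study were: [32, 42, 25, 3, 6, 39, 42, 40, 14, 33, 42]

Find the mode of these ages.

42

Step 1: Count the frequency of each value:
  3: appears 1 time(s)
  6: appears 1 time(s)
  14: appears 1 time(s)
  25: appears 1 time(s)
  32: appears 1 time(s)
  33: appears 1 time(s)
  39: appears 1 time(s)
  40: appears 1 time(s)
  42: appears 3 time(s)
Step 2: The value 42 appears most frequently (3 times).
Step 3: Mode = 42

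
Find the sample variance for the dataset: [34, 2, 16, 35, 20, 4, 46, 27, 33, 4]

235.8778

Step 1: Compute the mean: (34 + 2 + 16 + 35 + 20 + 4 + 46 + 27 + 33 + 4) / 10 = 22.1
Step 2: Compute squared deviations from the mean:
  (34 - 22.1)^2 = 141.61
  (2 - 22.1)^2 = 404.01
  (16 - 22.1)^2 = 37.21
  (35 - 22.1)^2 = 166.41
  (20 - 22.1)^2 = 4.41
  (4 - 22.1)^2 = 327.61
  (46 - 22.1)^2 = 571.21
  (27 - 22.1)^2 = 24.01
  (33 - 22.1)^2 = 118.81
  (4 - 22.1)^2 = 327.61
Step 3: Sum of squared deviations = 2122.9
Step 4: Sample variance = 2122.9 / 9 = 235.8778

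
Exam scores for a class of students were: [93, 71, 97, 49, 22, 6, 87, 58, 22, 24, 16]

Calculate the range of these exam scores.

91

Step 1: Identify the maximum value: max = 97
Step 2: Identify the minimum value: min = 6
Step 3: Range = max - min = 97 - 6 = 91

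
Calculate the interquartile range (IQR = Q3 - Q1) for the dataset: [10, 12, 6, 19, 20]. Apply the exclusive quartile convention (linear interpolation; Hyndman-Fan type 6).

11.5

Step 1: Sort the data: [6, 10, 12, 19, 20]
Step 2: n = 5
Step 3: Using the exclusive quartile method:
  Q1 = 8
  Q2 (median) = 12
  Q3 = 19.5
  IQR = Q3 - Q1 = 19.5 - 8 = 11.5
Step 4: IQR = 11.5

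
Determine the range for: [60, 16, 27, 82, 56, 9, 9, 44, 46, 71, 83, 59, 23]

74

Step 1: Identify the maximum value: max = 83
Step 2: Identify the minimum value: min = 9
Step 3: Range = max - min = 83 - 9 = 74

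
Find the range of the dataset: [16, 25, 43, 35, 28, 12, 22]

31

Step 1: Identify the maximum value: max = 43
Step 2: Identify the minimum value: min = 12
Step 3: Range = max - min = 43 - 12 = 31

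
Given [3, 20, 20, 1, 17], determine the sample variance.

88.7

Step 1: Compute the mean: (3 + 20 + 20 + 1 + 17) / 5 = 12.2
Step 2: Compute squared deviations from the mean:
  (3 - 12.2)^2 = 84.64
  (20 - 12.2)^2 = 60.84
  (20 - 12.2)^2 = 60.84
  (1 - 12.2)^2 = 125.44
  (17 - 12.2)^2 = 23.04
Step 3: Sum of squared deviations = 354.8
Step 4: Sample variance = 354.8 / 4 = 88.7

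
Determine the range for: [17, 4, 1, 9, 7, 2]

16

Step 1: Identify the maximum value: max = 17
Step 2: Identify the minimum value: min = 1
Step 3: Range = max - min = 17 - 1 = 16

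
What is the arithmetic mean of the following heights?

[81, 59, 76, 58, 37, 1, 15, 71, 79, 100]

57.7

Step 1: Sum all values: 81 + 59 + 76 + 58 + 37 + 1 + 15 + 71 + 79 + 100 = 577
Step 2: Count the number of values: n = 10
Step 3: Mean = sum / n = 577 / 10 = 57.7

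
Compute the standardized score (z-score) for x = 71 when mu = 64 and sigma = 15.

0.4667

Step 1: Recall the z-score formula: z = (x - mu) / sigma
Step 2: Substitute values: z = (71 - 64) / 15
Step 3: z = 7 / 15 = 0.4667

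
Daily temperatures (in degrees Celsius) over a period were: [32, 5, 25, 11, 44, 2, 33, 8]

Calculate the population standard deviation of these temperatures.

14.5258

Step 1: Compute the mean: 20
Step 2: Sum of squared deviations from the mean: 1688
Step 3: Population variance = 1688 / 8 = 211
Step 4: Standard deviation = sqrt(211) = 14.5258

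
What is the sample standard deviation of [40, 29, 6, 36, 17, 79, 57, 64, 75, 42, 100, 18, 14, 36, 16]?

27.6882

Step 1: Compute the mean: 41.9333
Step 2: Sum of squared deviations from the mean: 10732.9333
Step 3: Sample variance = 10732.9333 / 14 = 766.6381
Step 4: Standard deviation = sqrt(766.6381) = 27.6882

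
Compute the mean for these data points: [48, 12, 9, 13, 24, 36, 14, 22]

22.25

Step 1: Sum all values: 48 + 12 + 9 + 13 + 24 + 36 + 14 + 22 = 178
Step 2: Count the number of values: n = 8
Step 3: Mean = sum / n = 178 / 8 = 22.25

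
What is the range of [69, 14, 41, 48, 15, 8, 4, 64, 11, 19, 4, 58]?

65

Step 1: Identify the maximum value: max = 69
Step 2: Identify the minimum value: min = 4
Step 3: Range = max - min = 69 - 4 = 65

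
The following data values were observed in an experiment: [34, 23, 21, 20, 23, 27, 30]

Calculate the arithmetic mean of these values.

25.4286

Step 1: Sum all values: 34 + 23 + 21 + 20 + 23 + 27 + 30 = 178
Step 2: Count the number of values: n = 7
Step 3: Mean = sum / n = 178 / 7 = 25.4286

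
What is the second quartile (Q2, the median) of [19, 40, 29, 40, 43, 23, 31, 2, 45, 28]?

30

Step 1: Sort the data: [2, 19, 23, 28, 29, 31, 40, 40, 43, 45]
Step 2: n = 10
Step 3: Q2 is the median. Since n is even, it is the average of the values at positions 5 and 6:
  Q2 = (29 + 31) / 2 = 30
Step 4: Q2 = 30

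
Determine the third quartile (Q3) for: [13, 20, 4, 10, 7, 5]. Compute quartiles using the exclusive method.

14.75

Step 1: Sort the data: [4, 5, 7, 10, 13, 20]
Step 2: n = 6
Step 3: Using the exclusive quartile method:
  Q1 = 4.75
  Q2 (median) = 8.5
  Q3 = 14.75
  IQR = Q3 - Q1 = 14.75 - 4.75 = 10
Step 4: Q3 = 14.75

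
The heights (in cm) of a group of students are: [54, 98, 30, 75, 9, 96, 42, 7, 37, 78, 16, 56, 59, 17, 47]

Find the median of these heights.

47

Step 1: Sort the data in ascending order: [7, 9, 16, 17, 30, 37, 42, 47, 54, 56, 59, 75, 78, 96, 98]
Step 2: The number of values is n = 15.
Step 3: Since n is odd, the median is the middle value at position 8: 47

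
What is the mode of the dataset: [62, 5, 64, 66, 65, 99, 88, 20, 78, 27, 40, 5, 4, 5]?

5

Step 1: Count the frequency of each value:
  4: appears 1 time(s)
  5: appears 3 time(s)
  20: appears 1 time(s)
  27: appears 1 time(s)
  40: appears 1 time(s)
  62: appears 1 time(s)
  64: appears 1 time(s)
  65: appears 1 time(s)
  66: appears 1 time(s)
  78: appears 1 time(s)
  88: appears 1 time(s)
  99: appears 1 time(s)
Step 2: The value 5 appears most frequently (3 times).
Step 3: Mode = 5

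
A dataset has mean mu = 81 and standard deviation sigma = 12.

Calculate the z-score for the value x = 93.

1

Step 1: Recall the z-score formula: z = (x - mu) / sigma
Step 2: Substitute values: z = (93 - 81) / 12
Step 3: z = 12 / 12 = 1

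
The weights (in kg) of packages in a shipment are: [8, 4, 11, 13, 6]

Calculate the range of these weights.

9

Step 1: Identify the maximum value: max = 13
Step 2: Identify the minimum value: min = 4
Step 3: Range = max - min = 13 - 4 = 9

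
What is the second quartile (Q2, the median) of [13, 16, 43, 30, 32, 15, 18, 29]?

23.5

Step 1: Sort the data: [13, 15, 16, 18, 29, 30, 32, 43]
Step 2: n = 8
Step 3: Q2 is the median. Since n is even, it is the average of the values at positions 4 and 5:
  Q2 = (18 + 29) / 2 = 23.5
Step 4: Q2 = 23.5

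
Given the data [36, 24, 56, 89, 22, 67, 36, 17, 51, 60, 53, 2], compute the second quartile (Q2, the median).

43.5

Step 1: Sort the data: [2, 17, 22, 24, 36, 36, 51, 53, 56, 60, 67, 89]
Step 2: n = 12
Step 3: Q2 is the median. Since n is even, it is the average of the values at positions 6 and 7:
  Q2 = (36 + 51) / 2 = 43.5
Step 4: Q2 = 43.5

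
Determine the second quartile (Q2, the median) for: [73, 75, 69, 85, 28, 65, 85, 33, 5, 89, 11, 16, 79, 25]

67

Step 1: Sort the data: [5, 11, 16, 25, 28, 33, 65, 69, 73, 75, 79, 85, 85, 89]
Step 2: n = 14
Step 3: Q2 is the median. Since n is even, it is the average of the values at positions 7 and 8:
  Q2 = (65 + 69) / 2 = 67
Step 4: Q2 = 67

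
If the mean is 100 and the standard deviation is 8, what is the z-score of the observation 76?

-3

Step 1: Recall the z-score formula: z = (x - mu) / sigma
Step 2: Substitute values: z = (76 - 100) / 8
Step 3: z = -24 / 8 = -3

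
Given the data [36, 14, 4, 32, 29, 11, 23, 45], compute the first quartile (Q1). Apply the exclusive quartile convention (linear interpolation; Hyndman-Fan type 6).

11.75

Step 1: Sort the data: [4, 11, 14, 23, 29, 32, 36, 45]
Step 2: n = 8
Step 3: Using the exclusive quartile method:
  Q1 = 11.75
  Q2 (median) = 26
  Q3 = 35
  IQR = Q3 - Q1 = 35 - 11.75 = 23.25
Step 4: Q1 = 11.75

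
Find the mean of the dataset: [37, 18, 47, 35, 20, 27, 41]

32.1429

Step 1: Sum all values: 37 + 18 + 47 + 35 + 20 + 27 + 41 = 225
Step 2: Count the number of values: n = 7
Step 3: Mean = sum / n = 225 / 7 = 32.1429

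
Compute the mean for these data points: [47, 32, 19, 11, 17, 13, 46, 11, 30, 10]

23.6

Step 1: Sum all values: 47 + 32 + 19 + 11 + 17 + 13 + 46 + 11 + 30 + 10 = 236
Step 2: Count the number of values: n = 10
Step 3: Mean = sum / n = 236 / 10 = 23.6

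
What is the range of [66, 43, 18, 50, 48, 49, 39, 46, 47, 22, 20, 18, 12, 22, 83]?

71

Step 1: Identify the maximum value: max = 83
Step 2: Identify the minimum value: min = 12
Step 3: Range = max - min = 83 - 12 = 71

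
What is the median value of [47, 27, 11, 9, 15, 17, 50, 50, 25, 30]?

26

Step 1: Sort the data in ascending order: [9, 11, 15, 17, 25, 27, 30, 47, 50, 50]
Step 2: The number of values is n = 10.
Step 3: Since n is even, the median is the average of positions 5 and 6:
  Median = (25 + 27) / 2 = 26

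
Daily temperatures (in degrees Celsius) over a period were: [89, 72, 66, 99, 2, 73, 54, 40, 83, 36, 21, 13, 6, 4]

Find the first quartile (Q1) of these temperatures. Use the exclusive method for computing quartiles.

11.25

Step 1: Sort the data: [2, 4, 6, 13, 21, 36, 40, 54, 66, 72, 73, 83, 89, 99]
Step 2: n = 14
Step 3: Using the exclusive quartile method:
  Q1 = 11.25
  Q2 (median) = 47
  Q3 = 75.5
  IQR = Q3 - Q1 = 75.5 - 11.25 = 64.25
Step 4: Q1 = 11.25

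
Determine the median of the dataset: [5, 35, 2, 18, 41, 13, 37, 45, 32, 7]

25

Step 1: Sort the data in ascending order: [2, 5, 7, 13, 18, 32, 35, 37, 41, 45]
Step 2: The number of values is n = 10.
Step 3: Since n is even, the median is the average of positions 5 and 6:
  Median = (18 + 32) / 2 = 25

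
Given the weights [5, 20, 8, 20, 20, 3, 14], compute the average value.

12.8571

Step 1: Sum all values: 5 + 20 + 8 + 20 + 20 + 3 + 14 = 90
Step 2: Count the number of values: n = 7
Step 3: Mean = sum / n = 90 / 7 = 12.8571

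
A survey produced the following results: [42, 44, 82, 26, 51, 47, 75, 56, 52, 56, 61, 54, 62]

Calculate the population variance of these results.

187.1716

Step 1: Compute the mean: (42 + 44 + 82 + 26 + 51 + 47 + 75 + 56 + 52 + 56 + 61 + 54 + 62) / 13 = 54.4615
Step 2: Compute squared deviations from the mean:
  (42 - 54.4615)^2 = 155.2899
  (44 - 54.4615)^2 = 109.4438
  (82 - 54.4615)^2 = 758.3669
  (26 - 54.4615)^2 = 810.0592
  (51 - 54.4615)^2 = 11.9822
  (47 - 54.4615)^2 = 55.6746
  (75 - 54.4615)^2 = 421.8284
  (56 - 54.4615)^2 = 2.3669
  (52 - 54.4615)^2 = 6.0592
  (56 - 54.4615)^2 = 2.3669
  (61 - 54.4615)^2 = 42.7515
  (54 - 54.4615)^2 = 0.213
  (62 - 54.4615)^2 = 56.8284
Step 3: Sum of squared deviations = 2433.2308
Step 4: Population variance = 2433.2308 / 13 = 187.1716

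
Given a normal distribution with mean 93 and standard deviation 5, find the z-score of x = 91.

-0.4

Step 1: Recall the z-score formula: z = (x - mu) / sigma
Step 2: Substitute values: z = (91 - 93) / 5
Step 3: z = -2 / 5 = -0.4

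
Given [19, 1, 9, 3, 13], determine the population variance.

43.2

Step 1: Compute the mean: (19 + 1 + 9 + 3 + 13) / 5 = 9
Step 2: Compute squared deviations from the mean:
  (19 - 9)^2 = 100
  (1 - 9)^2 = 64
  (9 - 9)^2 = 0
  (3 - 9)^2 = 36
  (13 - 9)^2 = 16
Step 3: Sum of squared deviations = 216
Step 4: Population variance = 216 / 5 = 43.2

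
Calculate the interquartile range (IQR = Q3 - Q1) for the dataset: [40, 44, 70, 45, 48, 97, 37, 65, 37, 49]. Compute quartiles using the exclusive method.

27

Step 1: Sort the data: [37, 37, 40, 44, 45, 48, 49, 65, 70, 97]
Step 2: n = 10
Step 3: Using the exclusive quartile method:
  Q1 = 39.25
  Q2 (median) = 46.5
  Q3 = 66.25
  IQR = Q3 - Q1 = 66.25 - 39.25 = 27
Step 4: IQR = 27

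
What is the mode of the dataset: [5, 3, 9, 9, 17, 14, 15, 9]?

9

Step 1: Count the frequency of each value:
  3: appears 1 time(s)
  5: appears 1 time(s)
  9: appears 3 time(s)
  14: appears 1 time(s)
  15: appears 1 time(s)
  17: appears 1 time(s)
Step 2: The value 9 appears most frequently (3 times).
Step 3: Mode = 9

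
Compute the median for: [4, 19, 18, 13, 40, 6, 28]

18

Step 1: Sort the data in ascending order: [4, 6, 13, 18, 19, 28, 40]
Step 2: The number of values is n = 7.
Step 3: Since n is odd, the median is the middle value at position 4: 18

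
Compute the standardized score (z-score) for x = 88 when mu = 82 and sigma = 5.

1.2

Step 1: Recall the z-score formula: z = (x - mu) / sigma
Step 2: Substitute values: z = (88 - 82) / 5
Step 3: z = 6 / 5 = 1.2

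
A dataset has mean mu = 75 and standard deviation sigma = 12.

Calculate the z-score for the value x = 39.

-3

Step 1: Recall the z-score formula: z = (x - mu) / sigma
Step 2: Substitute values: z = (39 - 75) / 12
Step 3: z = -36 / 12 = -3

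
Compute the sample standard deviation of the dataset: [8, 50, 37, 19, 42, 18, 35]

15.0934

Step 1: Compute the mean: 29.8571
Step 2: Sum of squared deviations from the mean: 1366.8571
Step 3: Sample variance = 1366.8571 / 6 = 227.8095
Step 4: Standard deviation = sqrt(227.8095) = 15.0934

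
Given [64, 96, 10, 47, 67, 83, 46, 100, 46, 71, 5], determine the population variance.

876.3802

Step 1: Compute the mean: (64 + 96 + 10 + 47 + 67 + 83 + 46 + 100 + 46 + 71 + 5) / 11 = 57.7273
Step 2: Compute squared deviations from the mean:
  (64 - 57.7273)^2 = 39.3471
  (96 - 57.7273)^2 = 1464.8017
  (10 - 57.7273)^2 = 2277.8926
  (47 - 57.7273)^2 = 115.0744
  (67 - 57.7273)^2 = 85.9835
  (83 - 57.7273)^2 = 638.7107
  (46 - 57.7273)^2 = 137.5289
  (100 - 57.7273)^2 = 1786.9835
  (46 - 57.7273)^2 = 137.5289
  (71 - 57.7273)^2 = 176.1653
  (5 - 57.7273)^2 = 2780.1653
Step 3: Sum of squared deviations = 9640.1818
Step 4: Population variance = 9640.1818 / 11 = 876.3802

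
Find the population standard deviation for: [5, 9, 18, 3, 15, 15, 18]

5.7179

Step 1: Compute the mean: 11.8571
Step 2: Sum of squared deviations from the mean: 228.8571
Step 3: Population variance = 228.8571 / 7 = 32.6939
Step 4: Standard deviation = sqrt(32.6939) = 5.7179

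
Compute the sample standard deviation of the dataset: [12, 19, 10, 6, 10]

4.7749

Step 1: Compute the mean: 11.4
Step 2: Sum of squared deviations from the mean: 91.2
Step 3: Sample variance = 91.2 / 4 = 22.8
Step 4: Standard deviation = sqrt(22.8) = 4.7749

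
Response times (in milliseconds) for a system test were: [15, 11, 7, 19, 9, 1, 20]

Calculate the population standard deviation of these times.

6.2954

Step 1: Compute the mean: 11.7143
Step 2: Sum of squared deviations from the mean: 277.4286
Step 3: Population variance = 277.4286 / 7 = 39.6327
Step 4: Standard deviation = sqrt(39.6327) = 6.2954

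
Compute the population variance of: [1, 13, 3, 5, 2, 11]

20.8056

Step 1: Compute the mean: (1 + 13 + 3 + 5 + 2 + 11) / 6 = 5.8333
Step 2: Compute squared deviations from the mean:
  (1 - 5.8333)^2 = 23.3611
  (13 - 5.8333)^2 = 51.3611
  (3 - 5.8333)^2 = 8.0278
  (5 - 5.8333)^2 = 0.6944
  (2 - 5.8333)^2 = 14.6944
  (11 - 5.8333)^2 = 26.6944
Step 3: Sum of squared deviations = 124.8333
Step 4: Population variance = 124.8333 / 6 = 20.8056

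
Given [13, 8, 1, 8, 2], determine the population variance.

19.44

Step 1: Compute the mean: (13 + 8 + 1 + 8 + 2) / 5 = 6.4
Step 2: Compute squared deviations from the mean:
  (13 - 6.4)^2 = 43.56
  (8 - 6.4)^2 = 2.56
  (1 - 6.4)^2 = 29.16
  (8 - 6.4)^2 = 2.56
  (2 - 6.4)^2 = 19.36
Step 3: Sum of squared deviations = 97.2
Step 4: Population variance = 97.2 / 5 = 19.44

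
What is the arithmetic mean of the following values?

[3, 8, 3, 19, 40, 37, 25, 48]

22.875

Step 1: Sum all values: 3 + 8 + 3 + 19 + 40 + 37 + 25 + 48 = 183
Step 2: Count the number of values: n = 8
Step 3: Mean = sum / n = 183 / 8 = 22.875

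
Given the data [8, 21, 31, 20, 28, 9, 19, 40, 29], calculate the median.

21

Step 1: Sort the data in ascending order: [8, 9, 19, 20, 21, 28, 29, 31, 40]
Step 2: The number of values is n = 9.
Step 3: Since n is odd, the median is the middle value at position 5: 21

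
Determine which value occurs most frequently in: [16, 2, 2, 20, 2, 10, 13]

2

Step 1: Count the frequency of each value:
  2: appears 3 time(s)
  10: appears 1 time(s)
  13: appears 1 time(s)
  16: appears 1 time(s)
  20: appears 1 time(s)
Step 2: The value 2 appears most frequently (3 times).
Step 3: Mode = 2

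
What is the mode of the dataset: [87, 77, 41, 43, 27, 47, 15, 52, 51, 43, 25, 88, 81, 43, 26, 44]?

43

Step 1: Count the frequency of each value:
  15: appears 1 time(s)
  25: appears 1 time(s)
  26: appears 1 time(s)
  27: appears 1 time(s)
  41: appears 1 time(s)
  43: appears 3 time(s)
  44: appears 1 time(s)
  47: appears 1 time(s)
  51: appears 1 time(s)
  52: appears 1 time(s)
  77: appears 1 time(s)
  81: appears 1 time(s)
  87: appears 1 time(s)
  88: appears 1 time(s)
Step 2: The value 43 appears most frequently (3 times).
Step 3: Mode = 43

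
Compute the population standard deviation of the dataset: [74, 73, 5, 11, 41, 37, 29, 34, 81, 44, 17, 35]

23.68

Step 1: Compute the mean: 40.0833
Step 2: Sum of squared deviations from the mean: 6728.9167
Step 3: Population variance = 6728.9167 / 12 = 560.7431
Step 4: Standard deviation = sqrt(560.7431) = 23.68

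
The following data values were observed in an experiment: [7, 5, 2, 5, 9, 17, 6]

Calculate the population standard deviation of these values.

4.4309

Step 1: Compute the mean: 7.2857
Step 2: Sum of squared deviations from the mean: 137.4286
Step 3: Population variance = 137.4286 / 7 = 19.6327
Step 4: Standard deviation = sqrt(19.6327) = 4.4309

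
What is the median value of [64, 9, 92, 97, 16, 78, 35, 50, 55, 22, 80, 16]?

52.5

Step 1: Sort the data in ascending order: [9, 16, 16, 22, 35, 50, 55, 64, 78, 80, 92, 97]
Step 2: The number of values is n = 12.
Step 3: Since n is even, the median is the average of positions 6 and 7:
  Median = (50 + 55) / 2 = 52.5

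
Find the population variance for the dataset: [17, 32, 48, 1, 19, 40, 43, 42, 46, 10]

252.76

Step 1: Compute the mean: (17 + 32 + 48 + 1 + 19 + 40 + 43 + 42 + 46 + 10) / 10 = 29.8
Step 2: Compute squared deviations from the mean:
  (17 - 29.8)^2 = 163.84
  (32 - 29.8)^2 = 4.84
  (48 - 29.8)^2 = 331.24
  (1 - 29.8)^2 = 829.44
  (19 - 29.8)^2 = 116.64
  (40 - 29.8)^2 = 104.04
  (43 - 29.8)^2 = 174.24
  (42 - 29.8)^2 = 148.84
  (46 - 29.8)^2 = 262.44
  (10 - 29.8)^2 = 392.04
Step 3: Sum of squared deviations = 2527.6
Step 4: Population variance = 2527.6 / 10 = 252.76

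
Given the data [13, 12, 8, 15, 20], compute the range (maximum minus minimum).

12

Step 1: Identify the maximum value: max = 20
Step 2: Identify the minimum value: min = 8
Step 3: Range = max - min = 20 - 8 = 12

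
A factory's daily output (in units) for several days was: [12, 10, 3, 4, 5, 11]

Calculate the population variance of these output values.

12.9167

Step 1: Compute the mean: (12 + 10 + 3 + 4 + 5 + 11) / 6 = 7.5
Step 2: Compute squared deviations from the mean:
  (12 - 7.5)^2 = 20.25
  (10 - 7.5)^2 = 6.25
  (3 - 7.5)^2 = 20.25
  (4 - 7.5)^2 = 12.25
  (5 - 7.5)^2 = 6.25
  (11 - 7.5)^2 = 12.25
Step 3: Sum of squared deviations = 77.5
Step 4: Population variance = 77.5 / 6 = 12.9167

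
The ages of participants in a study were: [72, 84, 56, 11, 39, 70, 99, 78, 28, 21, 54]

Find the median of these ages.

56

Step 1: Sort the data in ascending order: [11, 21, 28, 39, 54, 56, 70, 72, 78, 84, 99]
Step 2: The number of values is n = 11.
Step 3: Since n is odd, the median is the middle value at position 6: 56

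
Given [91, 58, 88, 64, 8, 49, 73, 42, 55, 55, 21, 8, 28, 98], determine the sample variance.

852.5275

Step 1: Compute the mean: (91 + 58 + 88 + 64 + 8 + 49 + 73 + 42 + 55 + 55 + 21 + 8 + 28 + 98) / 14 = 52.7143
Step 2: Compute squared deviations from the mean:
  (91 - 52.7143)^2 = 1465.7959
  (58 - 52.7143)^2 = 27.9388
  (88 - 52.7143)^2 = 1245.0816
  (64 - 52.7143)^2 = 127.3673
  (8 - 52.7143)^2 = 1999.3673
  (49 - 52.7143)^2 = 13.7959
  (73 - 52.7143)^2 = 411.5102
  (42 - 52.7143)^2 = 114.7959
  (55 - 52.7143)^2 = 5.2245
  (55 - 52.7143)^2 = 5.2245
  (21 - 52.7143)^2 = 1005.7959
  (8 - 52.7143)^2 = 1999.3673
  (28 - 52.7143)^2 = 610.7959
  (98 - 52.7143)^2 = 2050.7959
Step 3: Sum of squared deviations = 11082.8571
Step 4: Sample variance = 11082.8571 / 13 = 852.5275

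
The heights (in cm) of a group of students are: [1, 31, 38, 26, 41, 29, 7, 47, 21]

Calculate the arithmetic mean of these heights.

26.7778

Step 1: Sum all values: 1 + 31 + 38 + 26 + 41 + 29 + 7 + 47 + 21 = 241
Step 2: Count the number of values: n = 9
Step 3: Mean = sum / n = 241 / 9 = 26.7778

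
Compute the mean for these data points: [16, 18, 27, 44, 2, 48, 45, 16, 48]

29.3333

Step 1: Sum all values: 16 + 18 + 27 + 44 + 2 + 48 + 45 + 16 + 48 = 264
Step 2: Count the number of values: n = 9
Step 3: Mean = sum / n = 264 / 9 = 29.3333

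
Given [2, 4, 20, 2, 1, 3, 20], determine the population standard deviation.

7.9974

Step 1: Compute the mean: 7.4286
Step 2: Sum of squared deviations from the mean: 447.7143
Step 3: Population variance = 447.7143 / 7 = 63.9592
Step 4: Standard deviation = sqrt(63.9592) = 7.9974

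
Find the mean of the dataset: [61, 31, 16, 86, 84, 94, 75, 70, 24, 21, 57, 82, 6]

54.3846

Step 1: Sum all values: 61 + 31 + 16 + 86 + 84 + 94 + 75 + 70 + 24 + 21 + 57 + 82 + 6 = 707
Step 2: Count the number of values: n = 13
Step 3: Mean = sum / n = 707 / 13 = 54.3846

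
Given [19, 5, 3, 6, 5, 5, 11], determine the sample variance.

30.9048

Step 1: Compute the mean: (19 + 5 + 3 + 6 + 5 + 5 + 11) / 7 = 7.7143
Step 2: Compute squared deviations from the mean:
  (19 - 7.7143)^2 = 127.3673
  (5 - 7.7143)^2 = 7.3673
  (3 - 7.7143)^2 = 22.2245
  (6 - 7.7143)^2 = 2.9388
  (5 - 7.7143)^2 = 7.3673
  (5 - 7.7143)^2 = 7.3673
  (11 - 7.7143)^2 = 10.7959
Step 3: Sum of squared deviations = 185.4286
Step 4: Sample variance = 185.4286 / 6 = 30.9048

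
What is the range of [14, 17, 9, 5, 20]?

15

Step 1: Identify the maximum value: max = 20
Step 2: Identify the minimum value: min = 5
Step 3: Range = max - min = 20 - 5 = 15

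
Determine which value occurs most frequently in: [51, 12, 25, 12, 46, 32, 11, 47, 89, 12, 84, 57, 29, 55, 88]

12

Step 1: Count the frequency of each value:
  11: appears 1 time(s)
  12: appears 3 time(s)
  25: appears 1 time(s)
  29: appears 1 time(s)
  32: appears 1 time(s)
  46: appears 1 time(s)
  47: appears 1 time(s)
  51: appears 1 time(s)
  55: appears 1 time(s)
  57: appears 1 time(s)
  84: appears 1 time(s)
  88: appears 1 time(s)
  89: appears 1 time(s)
Step 2: The value 12 appears most frequently (3 times).
Step 3: Mode = 12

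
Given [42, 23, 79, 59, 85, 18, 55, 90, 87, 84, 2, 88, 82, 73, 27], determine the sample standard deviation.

29.9543

Step 1: Compute the mean: 59.6
Step 2: Sum of squared deviations from the mean: 12561.6
Step 3: Sample variance = 12561.6 / 14 = 897.2571
Step 4: Standard deviation = sqrt(897.2571) = 29.9543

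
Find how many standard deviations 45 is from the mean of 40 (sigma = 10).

0.5

Step 1: Recall the z-score formula: z = (x - mu) / sigma
Step 2: Substitute values: z = (45 - 40) / 10
Step 3: z = 5 / 10 = 0.5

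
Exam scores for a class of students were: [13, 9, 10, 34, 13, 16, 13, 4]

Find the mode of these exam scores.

13

Step 1: Count the frequency of each value:
  4: appears 1 time(s)
  9: appears 1 time(s)
  10: appears 1 time(s)
  13: appears 3 time(s)
  16: appears 1 time(s)
  34: appears 1 time(s)
Step 2: The value 13 appears most frequently (3 times).
Step 3: Mode = 13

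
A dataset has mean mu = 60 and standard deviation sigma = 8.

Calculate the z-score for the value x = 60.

0

Step 1: Recall the z-score formula: z = (x - mu) / sigma
Step 2: Substitute values: z = (60 - 60) / 8
Step 3: z = 0 / 8 = 0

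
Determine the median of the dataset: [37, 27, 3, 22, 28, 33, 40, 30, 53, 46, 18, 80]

31.5

Step 1: Sort the data in ascending order: [3, 18, 22, 27, 28, 30, 33, 37, 40, 46, 53, 80]
Step 2: The number of values is n = 12.
Step 3: Since n is even, the median is the average of positions 6 and 7:
  Median = (30 + 33) / 2 = 31.5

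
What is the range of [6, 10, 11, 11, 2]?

9

Step 1: Identify the maximum value: max = 11
Step 2: Identify the minimum value: min = 2
Step 3: Range = max - min = 11 - 2 = 9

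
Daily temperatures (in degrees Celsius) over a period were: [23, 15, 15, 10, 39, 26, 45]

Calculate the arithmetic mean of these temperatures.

24.7143

Step 1: Sum all values: 23 + 15 + 15 + 10 + 39 + 26 + 45 = 173
Step 2: Count the number of values: n = 7
Step 3: Mean = sum / n = 173 / 7 = 24.7143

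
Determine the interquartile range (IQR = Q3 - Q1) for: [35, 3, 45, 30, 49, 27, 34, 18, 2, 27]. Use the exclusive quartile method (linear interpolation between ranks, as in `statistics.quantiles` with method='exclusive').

23.25

Step 1: Sort the data: [2, 3, 18, 27, 27, 30, 34, 35, 45, 49]
Step 2: n = 10
Step 3: Using the exclusive quartile method:
  Q1 = 14.25
  Q2 (median) = 28.5
  Q3 = 37.5
  IQR = Q3 - Q1 = 37.5 - 14.25 = 23.25
Step 4: IQR = 23.25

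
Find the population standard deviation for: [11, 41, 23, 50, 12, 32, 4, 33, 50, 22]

15.361

Step 1: Compute the mean: 27.8
Step 2: Sum of squared deviations from the mean: 2359.6
Step 3: Population variance = 2359.6 / 10 = 235.96
Step 4: Standard deviation = sqrt(235.96) = 15.361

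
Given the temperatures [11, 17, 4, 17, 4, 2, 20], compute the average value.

10.7143

Step 1: Sum all values: 11 + 17 + 4 + 17 + 4 + 2 + 20 = 75
Step 2: Count the number of values: n = 7
Step 3: Mean = sum / n = 75 / 7 = 10.7143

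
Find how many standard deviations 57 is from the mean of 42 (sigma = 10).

1.5

Step 1: Recall the z-score formula: z = (x - mu) / sigma
Step 2: Substitute values: z = (57 - 42) / 10
Step 3: z = 15 / 10 = 1.5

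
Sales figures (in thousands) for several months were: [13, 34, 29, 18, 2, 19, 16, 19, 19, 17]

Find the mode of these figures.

19

Step 1: Count the frequency of each value:
  2: appears 1 time(s)
  13: appears 1 time(s)
  16: appears 1 time(s)
  17: appears 1 time(s)
  18: appears 1 time(s)
  19: appears 3 time(s)
  29: appears 1 time(s)
  34: appears 1 time(s)
Step 2: The value 19 appears most frequently (3 times).
Step 3: Mode = 19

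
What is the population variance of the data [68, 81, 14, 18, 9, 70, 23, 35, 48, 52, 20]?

582.5124

Step 1: Compute the mean: (68 + 81 + 14 + 18 + 9 + 70 + 23 + 35 + 48 + 52 + 20) / 11 = 39.8182
Step 2: Compute squared deviations from the mean:
  (68 - 39.8182)^2 = 794.2149
  (81 - 39.8182)^2 = 1695.9421
  (14 - 39.8182)^2 = 666.5785
  (18 - 39.8182)^2 = 476.0331
  (9 - 39.8182)^2 = 949.7603
  (70 - 39.8182)^2 = 910.9421
  (23 - 39.8182)^2 = 282.8512
  (35 - 39.8182)^2 = 23.2149
  (48 - 39.8182)^2 = 66.9421
  (52 - 39.8182)^2 = 148.3967
  (20 - 39.8182)^2 = 392.7603
Step 3: Sum of squared deviations = 6407.6364
Step 4: Population variance = 6407.6364 / 11 = 582.5124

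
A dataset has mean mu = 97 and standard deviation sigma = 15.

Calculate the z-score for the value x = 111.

0.9333

Step 1: Recall the z-score formula: z = (x - mu) / sigma
Step 2: Substitute values: z = (111 - 97) / 15
Step 3: z = 14 / 15 = 0.9333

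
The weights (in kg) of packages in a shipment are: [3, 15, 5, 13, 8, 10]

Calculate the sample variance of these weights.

21.2

Step 1: Compute the mean: (3 + 15 + 5 + 13 + 8 + 10) / 6 = 9
Step 2: Compute squared deviations from the mean:
  (3 - 9)^2 = 36
  (15 - 9)^2 = 36
  (5 - 9)^2 = 16
  (13 - 9)^2 = 16
  (8 - 9)^2 = 1
  (10 - 9)^2 = 1
Step 3: Sum of squared deviations = 106
Step 4: Sample variance = 106 / 5 = 21.2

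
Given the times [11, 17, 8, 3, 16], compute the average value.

11

Step 1: Sum all values: 11 + 17 + 8 + 3 + 16 = 55
Step 2: Count the number of values: n = 5
Step 3: Mean = sum / n = 55 / 5 = 11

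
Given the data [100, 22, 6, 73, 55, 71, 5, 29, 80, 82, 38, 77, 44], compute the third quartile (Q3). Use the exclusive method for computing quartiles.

78.5

Step 1: Sort the data: [5, 6, 22, 29, 38, 44, 55, 71, 73, 77, 80, 82, 100]
Step 2: n = 13
Step 3: Using the exclusive quartile method:
  Q1 = 25.5
  Q2 (median) = 55
  Q3 = 78.5
  IQR = Q3 - Q1 = 78.5 - 25.5 = 53
Step 4: Q3 = 78.5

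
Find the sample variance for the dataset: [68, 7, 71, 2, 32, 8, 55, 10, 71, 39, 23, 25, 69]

723.7436

Step 1: Compute the mean: (68 + 7 + 71 + 2 + 32 + 8 + 55 + 10 + 71 + 39 + 23 + 25 + 69) / 13 = 36.9231
Step 2: Compute squared deviations from the mean:
  (68 - 36.9231)^2 = 965.7751
  (7 - 36.9231)^2 = 895.3905
  (71 - 36.9231)^2 = 1161.2367
  (2 - 36.9231)^2 = 1219.6213
  (32 - 36.9231)^2 = 24.2367
  (8 - 36.9231)^2 = 836.5444
  (55 - 36.9231)^2 = 326.7751
  (10 - 36.9231)^2 = 724.8521
  (71 - 36.9231)^2 = 1161.2367
  (39 - 36.9231)^2 = 4.3136
  (23 - 36.9231)^2 = 193.8521
  (25 - 36.9231)^2 = 142.1598
  (69 - 36.9231)^2 = 1028.929
Step 3: Sum of squared deviations = 8684.9231
Step 4: Sample variance = 8684.9231 / 12 = 723.7436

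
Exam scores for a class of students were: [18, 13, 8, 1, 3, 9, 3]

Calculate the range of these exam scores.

17

Step 1: Identify the maximum value: max = 18
Step 2: Identify the minimum value: min = 1
Step 3: Range = max - min = 18 - 1 = 17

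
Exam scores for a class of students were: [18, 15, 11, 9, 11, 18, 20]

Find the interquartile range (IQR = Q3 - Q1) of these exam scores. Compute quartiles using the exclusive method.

7

Step 1: Sort the data: [9, 11, 11, 15, 18, 18, 20]
Step 2: n = 7
Step 3: Using the exclusive quartile method:
  Q1 = 11
  Q2 (median) = 15
  Q3 = 18
  IQR = Q3 - Q1 = 18 - 11 = 7
Step 4: IQR = 7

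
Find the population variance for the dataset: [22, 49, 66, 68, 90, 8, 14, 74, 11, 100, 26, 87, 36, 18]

979.8827

Step 1: Compute the mean: (22 + 49 + 66 + 68 + 90 + 8 + 14 + 74 + 11 + 100 + 26 + 87 + 36 + 18) / 14 = 47.7857
Step 2: Compute squared deviations from the mean:
  (22 - 47.7857)^2 = 664.9031
  (49 - 47.7857)^2 = 1.4745
  (66 - 47.7857)^2 = 331.7602
  (68 - 47.7857)^2 = 408.6173
  (90 - 47.7857)^2 = 1782.0459
  (8 - 47.7857)^2 = 1582.9031
  (14 - 47.7857)^2 = 1141.4745
  (74 - 47.7857)^2 = 687.1888
  (11 - 47.7857)^2 = 1353.1888
  (100 - 47.7857)^2 = 2726.3316
  (26 - 47.7857)^2 = 474.6173
  (87 - 47.7857)^2 = 1537.7602
  (36 - 47.7857)^2 = 138.9031
  (18 - 47.7857)^2 = 887.1888
Step 3: Sum of squared deviations = 13718.3571
Step 4: Population variance = 13718.3571 / 14 = 979.8827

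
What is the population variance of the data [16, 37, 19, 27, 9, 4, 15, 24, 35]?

110.4444

Step 1: Compute the mean: (16 + 37 + 19 + 27 + 9 + 4 + 15 + 24 + 35) / 9 = 20.6667
Step 2: Compute squared deviations from the mean:
  (16 - 20.6667)^2 = 21.7778
  (37 - 20.6667)^2 = 266.7778
  (19 - 20.6667)^2 = 2.7778
  (27 - 20.6667)^2 = 40.1111
  (9 - 20.6667)^2 = 136.1111
  (4 - 20.6667)^2 = 277.7778
  (15 - 20.6667)^2 = 32.1111
  (24 - 20.6667)^2 = 11.1111
  (35 - 20.6667)^2 = 205.4444
Step 3: Sum of squared deviations = 994
Step 4: Population variance = 994 / 9 = 110.4444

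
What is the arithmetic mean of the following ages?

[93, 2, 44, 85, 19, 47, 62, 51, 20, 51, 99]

52.0909

Step 1: Sum all values: 93 + 2 + 44 + 85 + 19 + 47 + 62 + 51 + 20 + 51 + 99 = 573
Step 2: Count the number of values: n = 11
Step 3: Mean = sum / n = 573 / 11 = 52.0909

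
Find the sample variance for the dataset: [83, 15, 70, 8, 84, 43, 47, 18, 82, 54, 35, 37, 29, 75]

706.7253

Step 1: Compute the mean: (83 + 15 + 70 + 8 + 84 + 43 + 47 + 18 + 82 + 54 + 35 + 37 + 29 + 75) / 14 = 48.5714
Step 2: Compute squared deviations from the mean:
  (83 - 48.5714)^2 = 1185.3265
  (15 - 48.5714)^2 = 1127.0408
  (70 - 48.5714)^2 = 459.1837
  (8 - 48.5714)^2 = 1646.0408
  (84 - 48.5714)^2 = 1255.1837
  (43 - 48.5714)^2 = 31.0408
  (47 - 48.5714)^2 = 2.4694
  (18 - 48.5714)^2 = 934.6122
  (82 - 48.5714)^2 = 1117.4694
  (54 - 48.5714)^2 = 29.4694
  (35 - 48.5714)^2 = 184.1837
  (37 - 48.5714)^2 = 133.898
  (29 - 48.5714)^2 = 383.0408
  (75 - 48.5714)^2 = 698.4694
Step 3: Sum of squared deviations = 9187.4286
Step 4: Sample variance = 9187.4286 / 13 = 706.7253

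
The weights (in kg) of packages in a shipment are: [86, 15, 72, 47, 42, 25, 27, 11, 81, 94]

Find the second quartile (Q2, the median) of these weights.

44.5

Step 1: Sort the data: [11, 15, 25, 27, 42, 47, 72, 81, 86, 94]
Step 2: n = 10
Step 3: Q2 is the median. Since n is even, it is the average of the values at positions 5 and 6:
  Q2 = (42 + 47) / 2 = 44.5
Step 4: Q2 = 44.5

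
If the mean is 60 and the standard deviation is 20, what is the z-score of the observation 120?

3

Step 1: Recall the z-score formula: z = (x - mu) / sigma
Step 2: Substitute values: z = (120 - 60) / 20
Step 3: z = 60 / 20 = 3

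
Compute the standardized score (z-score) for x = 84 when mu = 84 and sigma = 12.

0

Step 1: Recall the z-score formula: z = (x - mu) / sigma
Step 2: Substitute values: z = (84 - 84) / 12
Step 3: z = 0 / 12 = 0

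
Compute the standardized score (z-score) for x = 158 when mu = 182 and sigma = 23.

-1.0435

Step 1: Recall the z-score formula: z = (x - mu) / sigma
Step 2: Substitute values: z = (158 - 182) / 23
Step 3: z = -24 / 23 = -1.0435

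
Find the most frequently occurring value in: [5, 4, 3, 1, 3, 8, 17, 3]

3

Step 1: Count the frequency of each value:
  1: appears 1 time(s)
  3: appears 3 time(s)
  4: appears 1 time(s)
  5: appears 1 time(s)
  8: appears 1 time(s)
  17: appears 1 time(s)
Step 2: The value 3 appears most frequently (3 times).
Step 3: Mode = 3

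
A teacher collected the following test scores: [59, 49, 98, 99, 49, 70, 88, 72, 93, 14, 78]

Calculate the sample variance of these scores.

668.4909

Step 1: Compute the mean: (59 + 49 + 98 + 99 + 49 + 70 + 88 + 72 + 93 + 14 + 78) / 11 = 69.9091
Step 2: Compute squared deviations from the mean:
  (59 - 69.9091)^2 = 119.0083
  (49 - 69.9091)^2 = 437.1901
  (98 - 69.9091)^2 = 789.0992
  (99 - 69.9091)^2 = 846.281
  (49 - 69.9091)^2 = 437.1901
  (70 - 69.9091)^2 = 0.0083
  (88 - 69.9091)^2 = 327.281
  (72 - 69.9091)^2 = 4.3719
  (93 - 69.9091)^2 = 533.1901
  (14 - 69.9091)^2 = 3125.8264
  (78 - 69.9091)^2 = 65.4628
Step 3: Sum of squared deviations = 6684.9091
Step 4: Sample variance = 6684.9091 / 10 = 668.4909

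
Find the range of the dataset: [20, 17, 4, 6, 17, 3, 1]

19

Step 1: Identify the maximum value: max = 20
Step 2: Identify the minimum value: min = 1
Step 3: Range = max - min = 20 - 1 = 19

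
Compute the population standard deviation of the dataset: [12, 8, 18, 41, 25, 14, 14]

10.2877

Step 1: Compute the mean: 18.8571
Step 2: Sum of squared deviations from the mean: 740.8571
Step 3: Population variance = 740.8571 / 7 = 105.8367
Step 4: Standard deviation = sqrt(105.8367) = 10.2877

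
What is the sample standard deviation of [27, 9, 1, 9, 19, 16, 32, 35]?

12.0712

Step 1: Compute the mean: 18.5
Step 2: Sum of squared deviations from the mean: 1020
Step 3: Sample variance = 1020 / 7 = 145.7143
Step 4: Standard deviation = sqrt(145.7143) = 12.0712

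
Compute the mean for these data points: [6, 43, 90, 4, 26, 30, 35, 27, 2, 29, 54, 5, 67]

32.1538

Step 1: Sum all values: 6 + 43 + 90 + 4 + 26 + 30 + 35 + 27 + 2 + 29 + 54 + 5 + 67 = 418
Step 2: Count the number of values: n = 13
Step 3: Mean = sum / n = 418 / 13 = 32.1538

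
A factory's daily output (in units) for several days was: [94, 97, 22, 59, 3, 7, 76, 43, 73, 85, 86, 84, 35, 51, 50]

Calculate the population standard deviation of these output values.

29.8254

Step 1: Compute the mean: 57.6667
Step 2: Sum of squared deviations from the mean: 13343.3333
Step 3: Population variance = 13343.3333 / 15 = 889.5556
Step 4: Standard deviation = sqrt(889.5556) = 29.8254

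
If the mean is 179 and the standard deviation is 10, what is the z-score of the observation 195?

1.6

Step 1: Recall the z-score formula: z = (x - mu) / sigma
Step 2: Substitute values: z = (195 - 179) / 10
Step 3: z = 16 / 10 = 1.6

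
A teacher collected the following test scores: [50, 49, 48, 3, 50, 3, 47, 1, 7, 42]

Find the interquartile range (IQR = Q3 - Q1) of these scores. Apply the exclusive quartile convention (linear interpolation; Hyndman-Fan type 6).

46.25

Step 1: Sort the data: [1, 3, 3, 7, 42, 47, 48, 49, 50, 50]
Step 2: n = 10
Step 3: Using the exclusive quartile method:
  Q1 = 3
  Q2 (median) = 44.5
  Q3 = 49.25
  IQR = Q3 - Q1 = 49.25 - 3 = 46.25
Step 4: IQR = 46.25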